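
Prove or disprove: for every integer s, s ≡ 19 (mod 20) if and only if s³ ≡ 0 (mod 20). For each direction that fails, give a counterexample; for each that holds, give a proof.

Neither direction holds.

(⟹) This fails: take s = 19. Then 19 ≡ 19 (mod 20), but 19³ = 6859 ≡ 19 (mod 20), not 0.

(⟸) This fails: take s = 0. Then 0³ = 0 ≡ 0 (mod 20), yet 0 ≡ 0 (mod 20), not 19.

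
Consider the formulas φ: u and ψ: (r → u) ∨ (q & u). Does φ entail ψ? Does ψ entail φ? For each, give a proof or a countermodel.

(⇐) This fails. Under q = F, r = F, u = F, the left side is false but the right side is true.

(⇒) Assume the antecedent. If q is true, the antecedent forces (q = T, r = F, u = T) or (q = T, r = T, u = T), and (r → u) ∨ (q & u) holds there. If q is false, the antecedent forces (q = F, r = F, u = T) or (q = F, r = T, u = T), and (r → u) ∨ (q & u) holds there. Either way (r → u) ∨ (q & u) holds.

Not equivalent: only (⇒) holds.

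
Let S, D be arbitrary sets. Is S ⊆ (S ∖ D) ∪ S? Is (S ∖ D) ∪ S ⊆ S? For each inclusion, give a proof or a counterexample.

Both inclusions hold.

(⊆) Let x ∈ S. Then either x ∈ S and x ∉ D; or x ∈ S ∩ D. In each case x ∈ (S ∖ D) ∪ S, so S ⊆ (S ∖ D) ∪ S.

(⊇) Let x ∈ (S ∖ D) ∪ S. Then either x ∈ S and x ∉ D; or x ∈ S ∩ D. In each case x ∈ S, so (S ∖ D) ∪ S ⊆ S.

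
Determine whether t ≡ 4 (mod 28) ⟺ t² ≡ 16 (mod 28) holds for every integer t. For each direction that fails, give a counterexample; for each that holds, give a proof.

(⟹) Suppose t ≡ 4 (mod 28). Write t = 28j + 4. Then (28j + 4)² = 784j² + 224j + 16 = 28(28j² + 8j) + 16, so t² ≡ 16 (mod 28).

(⟸) This fails: take t = 10. Then 10² = 100 ≡ 16 (mod 28), yet 10 ≡ 10 (mod 28), not 4.

(⇒) holds; (⇐) fails.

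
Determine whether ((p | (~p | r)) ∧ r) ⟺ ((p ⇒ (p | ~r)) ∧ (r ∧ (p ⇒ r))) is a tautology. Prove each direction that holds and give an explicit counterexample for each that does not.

The biconditional holds.

(⇒) Assume the antecedent. If r is true, (p ⇒ (p | ~r)) ∧ (r ∧ (p ⇒ r)) reduces to true regardless of the other variables. If r is false, the antecedent cannot hold. Either way (p ⇒ (p | ~r)) ∧ (r ∧ (p ⇒ r)) holds.

(⇐) Assume the antecedent. If r is true, (p | (~p | r)) ∧ r reduces to true regardless of the other variables. If r is false, the antecedent cannot hold. Either way (p | (~p | r)) ∧ r holds.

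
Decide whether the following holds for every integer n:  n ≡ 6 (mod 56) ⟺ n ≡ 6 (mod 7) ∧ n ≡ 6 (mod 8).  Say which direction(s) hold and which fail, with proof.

Both directions hold; the statement is true.

(⇒) Suppose n ≡ 6 (mod 56); write n = 56j + 6. Since 7 ∣ 56, reducing mod 7 gives n ≡ 6 (mod 7); since 8 ∣ 56, reducing mod 8 gives n ≡ 6 (mod 8).

(⇐) Conversely, if n ≡ 6 (mod 7) and n ≡ 6 (mod 8), then by the Chinese remainder theorem n ≡ 6 (mod 56). This is exactly n ≡ 6 (mod 56).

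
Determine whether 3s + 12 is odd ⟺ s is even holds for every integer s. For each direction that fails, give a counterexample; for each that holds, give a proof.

[⇒] This fails: s = 3 gives 3s + 12 = 21, which is odd, but 3 is odd, not even.

[⇐] This also fails: s = 4 is even, but 3s + 12 = 24 is even, not odd.

(⇒) fails and (⇐) fails.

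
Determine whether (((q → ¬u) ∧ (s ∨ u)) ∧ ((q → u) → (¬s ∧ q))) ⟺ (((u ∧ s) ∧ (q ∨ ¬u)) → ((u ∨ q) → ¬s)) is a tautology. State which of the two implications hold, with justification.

Forward direction. Assume the antecedent. If s is true, the antecedent forces (s = T, q = T, u = F), and the consequent holds there. If s is false, the antecedent cannot hold. Either way the consequent holds.

Converse. This fails. Under s = F, q = F, u = F, the left side is false but the right side is true.

The forward direction holds; the converse fails.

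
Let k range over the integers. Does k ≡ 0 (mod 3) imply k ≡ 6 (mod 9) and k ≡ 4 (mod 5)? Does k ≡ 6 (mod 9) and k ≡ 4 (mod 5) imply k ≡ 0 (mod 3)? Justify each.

[⇒] This fails: k = 0 gives 0 ≡ 0 (mod 3) but 0 ≡ 0 (mod 9), so the conjunction on the right does not hold.

[⇐] Conversely, if k ≡ 6 (mod 9) and k ≡ 4 (mod 5), then by the Chinese remainder theorem k ≡ 24 (mod 45). Since 24 ≡ 0 (mod 3) and 3 ∣ 45, we get k ≡ 0 (mod 3).

Only the reverse direction holds.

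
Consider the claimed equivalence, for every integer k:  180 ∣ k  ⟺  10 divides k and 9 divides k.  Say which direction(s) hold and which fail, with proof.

(⟹) If 180 ∣ k, write k = 180q. Since 180 = 18·10, k = 10·(18q), so 10 ∣ k; and since 180 = 20·9, k = 9·(20q), so 9 ∣ k.

(⟸) This fails: take k = 90. Both 10 ∣ 90 and 9 ∣ 90, yet 90 is not a multiple of 180 (since 90 = 0·180 + 90), so 180 ∤ 90.

Only the forward implication holds.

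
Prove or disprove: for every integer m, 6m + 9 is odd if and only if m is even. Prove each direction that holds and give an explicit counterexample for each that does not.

Only the converse holds.

(⟹) This fails: take m = 7. Then 6m + 9 = 51, which is odd, yet m = 7 is odd, not even.

(⟸) Suppose m is even. Since 6 is even, 6m is even for every m, so 6m + 9 has the same parity as 9, which is odd. Hence 6m + 9 is odd.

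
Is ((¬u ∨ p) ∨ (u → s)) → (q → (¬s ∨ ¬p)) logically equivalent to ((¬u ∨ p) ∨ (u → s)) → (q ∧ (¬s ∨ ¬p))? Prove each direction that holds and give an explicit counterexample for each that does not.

(⇒) fails; (⇐) holds.

(⇒) This fails. Under s = F, p = F, u = F, q = F, the left side is true but the right side is false.

(⇐) Assume the antecedent. If s is true, the antecedent forces (s = T, p = F, u = F, q = T) or (s = T, p = F, u = T, q = T), and the consequent holds there. If s is false, the consequent reduces to true regardless of the other variables. Either way the consequent holds.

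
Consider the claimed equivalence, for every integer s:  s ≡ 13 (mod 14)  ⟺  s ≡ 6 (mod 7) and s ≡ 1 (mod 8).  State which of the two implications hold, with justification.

The forward direction fails; the converse holds.

[⇒] This fails: s = 27 gives 27 ≡ 13 (mod 14) but 27 ≡ 3 (mod 8), so the conjunction on the right does not hold.

[⇐] Conversely, if s ≡ 6 (mod 7) and s ≡ 1 (mod 8), then by the Chinese remainder theorem s ≡ 41 (mod 56). Since 41 ≡ 13 (mod 14) and 14 ∣ 56, we get s ≡ 13 (mod 14).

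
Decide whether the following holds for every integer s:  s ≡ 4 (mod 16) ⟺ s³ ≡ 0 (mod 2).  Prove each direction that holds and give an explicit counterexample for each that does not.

Only the forward direction holds.

(→) Suppose s ≡ 4 (mod 16). Then s³ ≡ 4³ = 64 (mod 16), and since 2 ∣ 16, also s³ ≡ 0 (mod 2).

(←) This fails: take s = 0. Then 0³ = 0 ≡ 0 (mod 2), yet 0 ≡ 0 (mod 16), not 4.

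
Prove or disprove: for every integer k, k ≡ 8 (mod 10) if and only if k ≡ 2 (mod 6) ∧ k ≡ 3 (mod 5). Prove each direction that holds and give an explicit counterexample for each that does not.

Not equivalent: only (⇐) holds.

[⇐] If k ≡ 2 (mod 6) and k ≡ 3 (mod 5), then by the Chinese remainder theorem k ≡ 8 (mod 30). Since 8 ≡ 8 (mod 10) and 10 ∣ 30, we get k ≡ 8 (mod 10).

[⇒] This fails: k = 18 gives 18 ≡ 8 (mod 10) but 18 ≡ 0 (mod 6), so the conjunction on the right does not hold.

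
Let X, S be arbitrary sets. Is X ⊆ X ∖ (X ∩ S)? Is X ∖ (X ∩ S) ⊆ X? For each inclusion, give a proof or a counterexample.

Only the reverse inclusion holds.

(⟹) This inclusion fails. Take X = {1}, S = {1}; then 1 ∈ X but 1 ∉ X ∖ (X ∩ S).

(⟸) Let x ∈ X ∖ (X ∩ S). Then x ∈ X and x ∉ S, from which x ∈ X.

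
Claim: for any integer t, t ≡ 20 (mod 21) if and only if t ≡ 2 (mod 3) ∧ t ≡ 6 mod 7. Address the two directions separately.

(→) Suppose t ≡ 20 (mod 21); write t = 21j + 20. Since 3 ∣ 21, reducing mod 3 gives t ≡ 20 ≡ 2 (mod 3); since 7 ∣ 21, reducing mod 7 gives t ≡ 20 ≡ 6 (mod 7).

(←) Conversely, if t ≡ 2 (mod 3) and t ≡ 6 (mod 7), then by the Chinese remainder theorem t ≡ 20 (mod 21). This is exactly t ≡ 20 (mod 21).

The biconditional holds.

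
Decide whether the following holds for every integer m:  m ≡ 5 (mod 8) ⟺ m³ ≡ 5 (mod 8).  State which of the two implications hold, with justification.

Equivalent; both directions hold.

(→) Suppose m ≡ 5 (mod 8). Write m = 8j + 5. Then (8j + 5)³ = 512j³ + 960j² + 600j + 125 = 8(64j³ + 120j² + 75j + 15) + 5, so m³ ≡ 5 (mod 8).

(←) For the converse, argue contrapositively. If m ≢ 5 (mod 8), then m is congruent to one of 0, 1, 2, 3, 4, 6, 7 modulo 8, and these give m³ ≡ 0, 1, 0, 3, 0, 0, 7 respectively — never 5.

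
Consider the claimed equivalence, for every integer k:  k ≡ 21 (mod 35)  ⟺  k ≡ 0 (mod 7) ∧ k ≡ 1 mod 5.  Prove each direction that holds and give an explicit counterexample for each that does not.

[⇐] If k ≡ 0 (mod 7) and k ≡ 1 (mod 5), then by the Chinese remainder theorem k ≡ 21 (mod 35). This is exactly k ≡ 21 (mod 35).

[⇒] Suppose k ≡ 21 (mod 35); write k = 35j + 21. Since 7 ∣ 35, reducing mod 7 gives k ≡ 21 ≡ 0 (mod 7); since 5 ∣ 35, reducing mod 5 gives k ≡ 21 ≡ 1 (mod 5).

Both directions hold.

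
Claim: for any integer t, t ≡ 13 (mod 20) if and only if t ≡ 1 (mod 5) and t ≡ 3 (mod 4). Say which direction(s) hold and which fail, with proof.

Both directions fail.

Forward direction. This fails: t = 13 gives 13 ≡ 13 (mod 20) but 13 ≡ 3 (mod 5), so the conjunction on the right does not hold.

Converse. This fails: t = 11 satisfies both congruences on the right (11 ≡ 1 mod 5 and 11 ≡ 3 mod 4) yet 11 ≡ 11 (mod 20), not 13.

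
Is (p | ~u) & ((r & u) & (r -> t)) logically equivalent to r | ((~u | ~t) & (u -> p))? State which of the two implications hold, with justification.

(⇒) holds; (⇐) fails.

[⇐] This fails. Under u = F, r = F, p = F, t = F, the left side is false but the right side is true.

[⇒] Assume the antecedent. If u is true, the antecedent forces (u = T, r = T, p = T, t = T), and r | ((~u | ~t) & (u -> p)) holds there. If u is false, the antecedent cannot hold. Either way r | ((~u | ~t) & (u -> p)) holds.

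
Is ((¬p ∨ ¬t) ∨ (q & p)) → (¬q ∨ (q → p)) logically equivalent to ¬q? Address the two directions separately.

(⇒) fails; (⇐) holds.

(→) This fails. Under p = T, q = T, t = F, the left side is true but the right side is false.

(←) Assume the antecedent. If p is true, the consequent reduces to true regardless of the other variables. If p is false, the antecedent forces (p = F, q = F, t = F) or (p = F, q = F, t = T), and the consequent holds there. Either way the consequent holds.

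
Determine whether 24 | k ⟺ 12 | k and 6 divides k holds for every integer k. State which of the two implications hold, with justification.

Not equivalent: only (⇒) holds.

(→) If 24 ∣ k, write k = 24q. Since 24 = 2·12, k = 12·(2q), so 12 ∣ k; and since 24 = 4·6, k = 6·(4q), so 6 ∣ k.

(←) This fails: take k = 12. Both 12 ∣ 12 and 6 ∣ 12, yet 12 is not a multiple of 24 (since 12 = 0·24 + 12), so 24 ∤ 12.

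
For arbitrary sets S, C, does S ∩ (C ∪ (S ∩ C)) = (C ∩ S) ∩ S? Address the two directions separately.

(⊆) Let x ∈ S ∩ (C ∪ (S ∩ C)). Then x ∈ S ∩ C, from which x ∈ (C ∩ S) ∩ S.

(⊇) Let x ∈ (C ∩ S) ∩ S. Then x ∈ S ∩ C, from which x ∈ S ∩ (C ∪ (S ∩ C)).

The two sets are equal.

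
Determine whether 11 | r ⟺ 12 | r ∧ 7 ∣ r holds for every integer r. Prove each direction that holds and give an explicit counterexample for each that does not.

Neither direction holds.

(→) This fails: take r = 11. Certainly 11 ∣ 11, but 12 ∤ 11.

(←) This fails: take r = 84. Both 12 ∣ 84 and 7 ∣ 84, yet 84 is not a multiple of 11 (since 84 = 7·11 + 7), so 11 ∤ 84.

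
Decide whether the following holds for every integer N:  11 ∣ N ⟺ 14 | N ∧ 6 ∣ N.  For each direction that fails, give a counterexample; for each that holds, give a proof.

(→) This fails: take N = 11. Certainly 11 ∣ 11, but 14 ∤ 11.

(←) This fails: take N = 42. Both 14 ∣ 42 and 6 ∣ 42, yet 42 is not a multiple of 11 (since 42 = 3·11 + 9), so 11 ∤ 42.

(⇒) fails and (⇐) fails.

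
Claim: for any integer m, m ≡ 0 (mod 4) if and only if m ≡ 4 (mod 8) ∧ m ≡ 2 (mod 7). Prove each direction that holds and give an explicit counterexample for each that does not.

Only the converse holds.

Forward direction. This fails: m = 0 gives 0 ≡ 0 (mod 4) but 0 ≡ 0 (mod 8), so the conjunction on the right does not hold.

Converse. If m ≡ 4 (mod 8) and m ≡ 2 (mod 7), then by the Chinese remainder theorem m ≡ 44 (mod 56). Since 44 ≡ 0 (mod 4) and 4 ∣ 56, we get m ≡ 0 (mod 4).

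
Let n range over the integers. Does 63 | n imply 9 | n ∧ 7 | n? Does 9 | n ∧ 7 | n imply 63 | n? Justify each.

The biconditional holds.

(→) If 63 ∣ n, write n = 63q. Since 63 = 7·9, n = 9·(7q), so 9 ∣ n; and since 63 = 9·7, n = 7·(9q), so 7 ∣ n.

(←) Suppose 9 ∣ n and 7 ∣ n. Any common multiple of 9 and 7 is a multiple of their lcm; here gcd(9, 7) = 1, so lcm(9, 7) = 9·7 = 63, so 63 ∣ n.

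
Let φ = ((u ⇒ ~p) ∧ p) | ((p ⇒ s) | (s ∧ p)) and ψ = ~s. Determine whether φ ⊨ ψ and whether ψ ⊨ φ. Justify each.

[⇒] This fails. Under s = T, p = F, u = F, the left side is true but the right side is false.

[⇐] This fails. Under s = F, p = T, u = T, the left side is false but the right side is true.

(⇒) fails and (⇐) fails.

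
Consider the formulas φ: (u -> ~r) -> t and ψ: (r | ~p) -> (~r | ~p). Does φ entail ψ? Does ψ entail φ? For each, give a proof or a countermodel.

(→) This fails. Under p = T, r = T, t = T, u = F, the left side is true but the right side is false.

(←) This fails. Under p = F, r = F, t = F, u = F, the left side is false but the right side is true.

Neither implication holds.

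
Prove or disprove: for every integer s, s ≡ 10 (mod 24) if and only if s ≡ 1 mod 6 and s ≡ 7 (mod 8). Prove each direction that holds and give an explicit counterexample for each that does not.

Forward direction. This fails: s = 10 gives 10 ≡ 10 (mod 24) but 10 ≡ 4 (mod 6), so the conjunction on the right does not hold.

Converse. This fails: s = 7 satisfies both congruences on the right (7 ≡ 1 mod 6 and 7 ≡ 7 mod 8) yet 7 ≡ 7 (mod 24), not 10.

Neither direction holds.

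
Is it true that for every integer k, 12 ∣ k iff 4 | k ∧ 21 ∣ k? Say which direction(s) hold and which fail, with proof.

(→) This fails: take k = 12. Certainly 12 ∣ 12, but 21 ∤ 12.

(←) Suppose 4 ∣ k and 21 ∣ k. Any common multiple of 4 and 21 is a multiple of their lcm; here gcd(4, 21) = 1, so lcm(4, 21) = 4·21 = 84, so 84 ∣ k. Since 12 ∣ 84, it follows that 12 ∣ k.

Only the reverse direction holds.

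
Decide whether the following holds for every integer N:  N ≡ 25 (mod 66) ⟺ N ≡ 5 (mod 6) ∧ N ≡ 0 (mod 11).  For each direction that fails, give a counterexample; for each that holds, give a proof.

Neither implication holds.

(→) This fails: N = 25 gives 25 ≡ 25 (mod 66) but 25 ≡ 1 (mod 6), so the conjunction on the right does not hold.

(←) This fails: N = 11 satisfies both congruences on the right (11 ≡ 5 mod 6 and 11 ≡ 0 mod 11) yet 11 ≡ 11 (mod 66), not 25.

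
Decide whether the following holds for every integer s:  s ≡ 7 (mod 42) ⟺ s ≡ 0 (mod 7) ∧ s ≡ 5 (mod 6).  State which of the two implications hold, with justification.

[⇒] This fails: s = 7 gives 7 ≡ 7 (mod 42) but 7 ≡ 1 (mod 6), so the conjunction on the right does not hold.

[⇐] This fails: s = 35 satisfies both congruences on the right (35 ≡ 0 mod 7 and 35 ≡ 5 mod 6) yet 35 ≡ 35 (mod 42), not 7.

Both directions fail.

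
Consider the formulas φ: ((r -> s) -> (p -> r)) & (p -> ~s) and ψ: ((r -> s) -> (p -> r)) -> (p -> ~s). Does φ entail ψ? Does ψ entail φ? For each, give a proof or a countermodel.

Forward direction. Assume the antecedent. If s is true, the antecedent forces (r = F, s = T, p = F) or (r = T, s = T, p = F), and the consequent holds there. If s is false, the consequent reduces to true regardless of the other variables. Either way the consequent holds.

Converse. This fails. Under r = F, s = F, p = T, the left side is false but the right side is true.

Only the forward implication holds.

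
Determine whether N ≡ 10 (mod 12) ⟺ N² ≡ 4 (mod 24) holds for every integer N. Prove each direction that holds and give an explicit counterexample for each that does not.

Not equivalent: only (⇒) holds.

(→) Suppose N ≡ 10 (mod 12). Working modulo 24, N ∈ {10, 22}; for each such r, r² ≡ 4 (mod 24).

(←) This fails: take N = 2. Then 2² = 4 ≡ 4 (mod 24), yet 2 ≡ 2 (mod 12), not 10.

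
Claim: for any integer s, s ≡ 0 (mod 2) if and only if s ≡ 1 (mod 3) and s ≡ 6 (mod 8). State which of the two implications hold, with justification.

(⇐) If s ≡ 1 (mod 3) and s ≡ 6 (mod 8), then by the Chinese remainder theorem s ≡ 22 (mod 24). Since 22 ≡ 0 (mod 2) and 2 ∣ 24, we get s ≡ 0 (mod 2).

(⇒) This fails: s = 0 gives 0 ≡ 0 (mod 2) but 0 ≡ 0 (mod 3), so the conjunction on the right does not hold.

(⇒) fails; (⇐) holds.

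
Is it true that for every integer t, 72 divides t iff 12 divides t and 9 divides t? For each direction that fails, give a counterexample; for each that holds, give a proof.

(⟹) If 72 ∣ t, write t = 72q. Since 72 = 6·12, t = 12·(6q), so 12 ∣ t; and since 72 = 8·9, t = 9·(8q), so 9 ∣ t.

(⟸) This fails: take t = 36. Both 12 ∣ 36 and 9 ∣ 36, yet 36 is not a multiple of 72 (since 36 = 0·72 + 36), so 72 ∤ 36.

Only the forward direction holds.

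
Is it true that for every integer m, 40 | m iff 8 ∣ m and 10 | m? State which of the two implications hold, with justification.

(←) Suppose 8 ∣ m and 10 ∣ m. Any common multiple of 8 and 10 is a multiple of their lcm; here lcm(8, 10) = 8·10/gcd(8, 10) = 80/2 = 40, so 40 ∣ m.

(→) If 40 ∣ m, write m = 40q. Since 40 = 5·8, m = 8·(5q), so 8 ∣ m; and since 40 = 4·10, m = 10·(4q), so 10 ∣ m.

The biconditional holds.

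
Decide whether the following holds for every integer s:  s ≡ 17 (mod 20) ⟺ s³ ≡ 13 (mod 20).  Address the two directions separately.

Both directions hold.

(→) Suppose s ≡ 17 (mod 20). Write s = 20j + 17. Then (20j + 17)³ = 8000j³ + 20400j² + 17340j + 4913 = 20(400j³ + 1020j² + 867j + 245) + 13, so s³ ≡ 13 (mod 20).

(←) Conversely, suppose s³ ≡ 13 (mod 20). The only residue r in {0, …, 19} with r³ ≡ 13 (mod 20) is r = 17, so s ≡ 17 (mod 20).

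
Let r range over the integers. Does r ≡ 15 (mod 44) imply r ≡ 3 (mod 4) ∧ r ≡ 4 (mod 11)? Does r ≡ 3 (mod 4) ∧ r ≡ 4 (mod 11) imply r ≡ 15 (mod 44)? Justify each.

Both directions hold; the statement is true.

(→) Suppose r ≡ 15 (mod 44); write r = 44j + 15. Since 4 ∣ 44, reducing mod 4 gives r ≡ 15 ≡ 3 (mod 4); since 11 ∣ 44, reducing mod 11 gives r ≡ 15 ≡ 4 (mod 11).

(←) Conversely, if r ≡ 3 (mod 4) and r ≡ 4 (mod 11), then by the Chinese remainder theorem r ≡ 15 (mod 44). This is exactly r ≡ 15 (mod 44).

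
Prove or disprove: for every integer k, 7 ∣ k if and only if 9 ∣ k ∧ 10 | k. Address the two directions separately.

[⇒] This fails: take k = 7. Certainly 7 ∣ 7, but 9 ∤ 7.

[⇐] This fails: take k = 90. Both 9 ∣ 90 and 10 ∣ 90, yet 90 is not a multiple of 7 (since 90 = 12·7 + 6), so 7 ∤ 90.

(⇒) fails and (⇐) fails.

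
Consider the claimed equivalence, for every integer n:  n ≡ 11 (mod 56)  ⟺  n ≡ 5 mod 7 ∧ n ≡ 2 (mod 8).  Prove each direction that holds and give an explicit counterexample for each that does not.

(⟹) This fails: n = 11 gives 11 ≡ 11 (mod 56) but 11 ≡ 4 (mod 7), so the conjunction on the right does not hold.

(⟸) This fails: n = 26 satisfies both congruences on the right (26 ≡ 5 mod 7 and 26 ≡ 2 mod 8) yet 26 ≡ 26 (mod 56), not 11.

Both directions fail.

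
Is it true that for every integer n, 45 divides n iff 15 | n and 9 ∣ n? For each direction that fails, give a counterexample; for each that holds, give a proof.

Both implications hold.

(⇒) If 45 ∣ n, write n = 45q. Since 45 = 3·15, n = 15·(3q), so 15 ∣ n; and since 45 = 5·9, n = 9·(5q), so 9 ∣ n.

(⇐) Suppose 15 ∣ n and 9 ∣ n. Any common multiple of 15 and 9 is a multiple of their lcm; here lcm(15, 9) = 15·9/gcd(15, 9) = 135/3 = 45, so 45 ∣ n.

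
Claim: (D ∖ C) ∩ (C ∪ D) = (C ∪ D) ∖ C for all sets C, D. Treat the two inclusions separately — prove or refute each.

(⟹) Let x ∈ (D ∖ C) ∩ (C ∪ D). Then x ∈ D and x ∉ C, from which x ∈ (C ∪ D) ∖ C.

(⟸) Let x ∈ (C ∪ D) ∖ C. Then x ∈ D and x ∉ C, from which x ∈ (D ∖ C) ∩ (C ∪ D).

Both inclusions hold; the sets are equal.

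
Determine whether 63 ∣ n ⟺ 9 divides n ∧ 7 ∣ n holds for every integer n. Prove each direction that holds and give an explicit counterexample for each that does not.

(→) If 63 ∣ n, write n = 63q. Since 63 = 7·9, n = 9·(7q), so 9 ∣ n; and since 63 = 9·7, n = 7·(9q), so 7 ∣ n.

(←) Suppose 9 ∣ n and 7 ∣ n. Any common multiple of 9 and 7 is a multiple of their lcm; here gcd(9, 7) = 1, so lcm(9, 7) = 9·7 = 63, so 63 ∣ n.

Equivalent; both directions hold.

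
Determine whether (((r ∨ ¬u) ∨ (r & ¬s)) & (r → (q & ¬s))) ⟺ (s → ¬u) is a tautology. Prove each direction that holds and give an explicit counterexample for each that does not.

(⇒) Assume the antecedent. If s is true, the antecedent forces (r = F, s = T, q = F, u = F) or (r = F, s = T, q = T, u = F), and s → ¬u holds there. If s is false, s → ¬u reduces to true regardless of the other variables. Either way s → ¬u holds.

(⇐) This fails. Under r = T, s = F, q = F, u = F, the left side is false but the right side is true.

Only the forward implication holds.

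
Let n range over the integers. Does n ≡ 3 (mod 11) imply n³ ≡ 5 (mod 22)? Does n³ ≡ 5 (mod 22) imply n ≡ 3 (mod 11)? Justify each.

Not equivalent: only (⇐) holds.

Converse. The residues r modulo 22 with r³ ≡ 5 (mod 22) are exactly {3}, and each is ≡ 3 (mod 11).

Forward direction. This fails: take n = 14. Then 14 ≡ 3 (mod 11), but 14³ = 2744 ≡ 16 (mod 22), not 5.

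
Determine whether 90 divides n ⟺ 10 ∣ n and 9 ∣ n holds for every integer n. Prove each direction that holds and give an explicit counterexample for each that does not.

Both implications hold.

(→) If 90 ∣ n, write n = 90q. Since 90 = 9·10, n = 10·(9q), so 10 ∣ n; and since 90 = 10·9, n = 9·(10q), so 9 ∣ n.

(←) Suppose 10 ∣ n and 9 ∣ n. Any common multiple of 10 and 9 is a multiple of their lcm; here gcd(10, 9) = 1, so lcm(10, 9) = 10·9 = 90, so 90 ∣ n.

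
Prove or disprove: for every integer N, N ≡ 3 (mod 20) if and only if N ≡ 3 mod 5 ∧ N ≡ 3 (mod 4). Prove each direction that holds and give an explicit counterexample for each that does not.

The biconditional holds.

Forward direction. Suppose N ≡ 3 (mod 20); write N = 20j + 3. Since 5 ∣ 20, reducing mod 5 gives N ≡ 3 (mod 5); since 4 ∣ 20, reducing mod 4 gives N ≡ 3 (mod 4).

Converse. If N ≡ 3 (mod 5) and N ≡ 3 (mod 4), then by the Chinese remainder theorem N ≡ 3 (mod 20). This is exactly N ≡ 3 (mod 20).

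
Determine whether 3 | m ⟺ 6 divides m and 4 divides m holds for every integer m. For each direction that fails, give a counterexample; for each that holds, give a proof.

(⟹) This fails: take m = 3. Certainly 3 ∣ 3, but 6 ∤ 3.

(⟸) Suppose 6 ∣ m and 4 ∣ m. Any common multiple of 6 and 4 is a multiple of their lcm; here lcm(6, 4) = 6·4/gcd(6, 4) = 24/2 = 12, so 12 ∣ m. Since 3 ∣ 12, it follows that 3 ∣ m.

Not equivalent: only (⇐) holds.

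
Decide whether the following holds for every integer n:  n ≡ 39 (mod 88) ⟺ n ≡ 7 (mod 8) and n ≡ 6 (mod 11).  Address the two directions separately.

(⇒) Suppose n ≡ 39 (mod 88); write n = 88j + 39. Since 8 ∣ 88, reducing mod 8 gives n ≡ 39 ≡ 7 (mod 8); since 11 ∣ 88, reducing mod 11 gives n ≡ 39 ≡ 6 (mod 11).

(⇐) Conversely, if n ≡ 7 (mod 8) and n ≡ 6 (mod 11), then by the Chinese remainder theorem n ≡ 39 (mod 88). This is exactly n ≡ 39 (mod 88).

Both directions hold; the statement is true.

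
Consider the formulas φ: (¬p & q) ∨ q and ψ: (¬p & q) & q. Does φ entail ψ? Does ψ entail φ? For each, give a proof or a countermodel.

Forward direction. This fails. Under q = T, p = T, the left side is true but the right side is false.

Converse. Assume the antecedent. If q is true, (¬p & q) ∨ q reduces to true regardless of the other variables. If q is false, the antecedent cannot hold. Either way (¬p & q) ∨ q holds.

(⇒) fails; (⇐) holds.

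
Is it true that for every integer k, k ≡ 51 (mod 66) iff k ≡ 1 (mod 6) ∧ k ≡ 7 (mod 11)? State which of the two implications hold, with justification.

Neither direction holds.

(⟹) This fails: k = 51 gives 51 ≡ 51 (mod 66) but 51 ≡ 3 (mod 6), so the conjunction on the right does not hold.

(⟸) This fails: k = 7 satisfies both congruences on the right (7 ≡ 1 mod 6 and 7 ≡ 7 mod 11) yet 7 ≡ 7 (mod 66), not 51.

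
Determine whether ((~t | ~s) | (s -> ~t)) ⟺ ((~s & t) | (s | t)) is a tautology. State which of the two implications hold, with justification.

[⇒] This fails. Under s = F, t = F, the left side is true but the right side is false.

[⇐] This fails. Under s = T, t = T, the left side is false but the right side is true.

(⇒) fails and (⇐) fails.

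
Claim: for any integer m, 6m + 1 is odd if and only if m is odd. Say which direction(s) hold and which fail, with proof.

[⇐] Suppose m is odd. Since 6 is even, 6m is even for every m, so 6m + 1 has the same parity as 1, which is odd. Hence 6m + 1 is odd.

[⇒] This fails: take m = 2. Then 6m + 1 = 13, which is odd, yet m = 2 is even, not odd.

Not equivalent: only (⇐) holds.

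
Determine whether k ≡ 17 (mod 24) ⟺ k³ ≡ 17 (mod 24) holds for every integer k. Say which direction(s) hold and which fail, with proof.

Both directions hold; the statement is true.

[⇒] Suppose k ≡ 17 (mod 24). Write k = 24j + 17. Then (24j + 17)³ = 13824j³ + 29376j² + 20808j + 4913 = 24(576j³ + 1224j² + 867j + 204) + 17, so k³ ≡ 17 (mod 24).

[⇐] Conversely, suppose k³ ≡ 17 (mod 24). The only residue r in {0, …, 23} with r³ ≡ 17 (mod 24) is r = 17, so k ≡ 17 (mod 24).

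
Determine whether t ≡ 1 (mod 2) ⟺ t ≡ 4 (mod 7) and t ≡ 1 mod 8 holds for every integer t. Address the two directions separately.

(⇒) This fails: t = 1 gives 1 ≡ 1 (mod 2) but 1 ≡ 1 (mod 7), so the conjunction on the right does not hold.

(⇐) Conversely, if t ≡ 4 (mod 7) and t ≡ 1 (mod 8), then by the Chinese remainder theorem t ≡ 25 (mod 56). Since 25 ≡ 1 (mod 2) and 2 ∣ 56, we get t ≡ 1 (mod 2).

Not equivalent: only (⇐) holds.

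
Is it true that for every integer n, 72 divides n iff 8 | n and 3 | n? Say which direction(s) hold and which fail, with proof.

Only the forward implication holds.

[⇒] If 72 ∣ n, write n = 72q. Since 72 = 9·8, n = 8·(9q), so 8 ∣ n; and since 72 = 24·3, n = 3·(24q), so 3 ∣ n.

[⇐] This fails: take n = 24. Both 8 ∣ 24 and 3 ∣ 24, yet 24 is not a multiple of 72 (since 24 = 0·72 + 24), so 72 ∤ 24.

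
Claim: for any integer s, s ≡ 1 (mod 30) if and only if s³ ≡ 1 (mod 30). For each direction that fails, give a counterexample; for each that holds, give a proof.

[⇐] Suppose s³ ≡ 1 (mod 30). The only residue r in {0, …, 29} with r³ ≡ 1 (mod 30) is r = 1, so s ≡ 1 (mod 30).

[⇒] Suppose s ≡ 1 (mod 30). Write s = 30j + 1. Then (30j + 1)³ = 27000j³ + 2700j² + 90j + 1 = 30(900j³ + 90j² + 3j) + 1, so s³ ≡ 1 (mod 30).

Equivalent; both directions hold.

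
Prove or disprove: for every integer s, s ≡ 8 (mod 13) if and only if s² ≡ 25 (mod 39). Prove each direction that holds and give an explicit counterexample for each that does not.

Neither implication holds.

(⇒) This fails: take s = 21. Then 21 ≡ 8 (mod 13), but 21² = 441 ≡ 12 (mod 39), not 25.

(⇐) This fails: take s = 5. Then 5² = 25 ≡ 25 (mod 39), yet 5 ≡ 5 (mod 13), not 8.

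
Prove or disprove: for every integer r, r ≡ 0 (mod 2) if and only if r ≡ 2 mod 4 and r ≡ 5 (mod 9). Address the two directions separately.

[⇒] This fails: r = 0 gives 0 ≡ 0 (mod 2) but 0 ≡ 0 (mod 4), so the conjunction on the right does not hold.

[⇐] Conversely, if r ≡ 2 (mod 4) and r ≡ 5 (mod 9), then by the Chinese remainder theorem r ≡ 14 (mod 36). Since 14 ≡ 0 (mod 2) and 2 ∣ 36, we get r ≡ 0 (mod 2).

Only the reverse direction holds.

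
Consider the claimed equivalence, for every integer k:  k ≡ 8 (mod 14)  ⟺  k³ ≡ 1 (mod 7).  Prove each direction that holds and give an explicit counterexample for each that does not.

[⇐] This fails: take k = 1. Then 1³ = 1 ≡ 1 (mod 7), yet 1 ≡ 1 (mod 14), not 8.

[⇒] Suppose k ≡ 8 (mod 14). Then k³ ≡ 8³ = 512 (mod 14), and since 7 ∣ 14, also k³ ≡ 1 (mod 7).

The forward direction holds; the converse fails.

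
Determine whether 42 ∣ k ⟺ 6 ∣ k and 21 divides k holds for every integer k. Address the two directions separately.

(⟸) Suppose 6 ∣ k and 21 ∣ k. Any common multiple of 6 and 21 is a multiple of their lcm; here lcm(6, 21) = 6·21/gcd(6, 21) = 126/3 = 42, so 42 ∣ k.

(⟹) If 42 ∣ k, write k = 42q. Since 42 = 7·6, k = 6·(7q), so 6 ∣ k; and since 42 = 2·21, k = 21·(2q), so 21 ∣ k.

Both directions hold.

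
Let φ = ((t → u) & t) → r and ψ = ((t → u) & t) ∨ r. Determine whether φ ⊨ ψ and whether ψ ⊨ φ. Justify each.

Both directions fail.

[⇒] This fails. Under r = F, u = F, t = F, the left side is true but the right side is false.

[⇐] This fails. Under r = F, u = T, t = T, the left side is false but the right side is true.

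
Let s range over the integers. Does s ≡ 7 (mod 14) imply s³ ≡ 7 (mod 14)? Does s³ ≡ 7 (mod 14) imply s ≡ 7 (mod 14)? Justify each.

Both implications hold.

(←) Suppose s³ ≡ 7 (mod 14). The only residue r in {0, …, 13} with r³ ≡ 7 (mod 14) is r = 7, so s ≡ 7 (mod 14).

(→) Suppose s ≡ 7 (mod 14). Write s = 14j + 7. Then (14j + 7)³ = 2744j³ + 4116j² + 2058j + 343 = 14(196j³ + 294j² + 147j + 24) + 7, so s³ ≡ 7 (mod 14).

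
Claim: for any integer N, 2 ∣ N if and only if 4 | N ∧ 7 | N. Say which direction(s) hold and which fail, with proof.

(⟹) This fails: take N = 2. Certainly 2 ∣ 2, but 4 ∤ 2.

(⟸) Suppose 4 ∣ N and 7 ∣ N. Any common multiple of 4 and 7 is a multiple of their lcm; here gcd(4, 7) = 1, so lcm(4, 7) = 4·7 = 28, so 28 ∣ N. Since 2 ∣ 28, it follows that 2 ∣ N.

Only the converse holds.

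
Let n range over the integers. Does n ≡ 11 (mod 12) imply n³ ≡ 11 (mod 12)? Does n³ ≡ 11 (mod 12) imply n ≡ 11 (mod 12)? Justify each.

The biconditional holds.

(⇐) For the converse, argue contrapositively. If n ≢ 11 (mod 12), then n is congruent to one of 0, 1, 2, 3, 4, 5, 6, 7, 8, 9, 10 modulo 12, and these give n³ ≡ 0, 1, 8, 3, 4, 5, 0, 7, 8, 9, 4 respectively — never 11.

(⇒) Suppose n ≡ 11 (mod 12). Write n = 12j + 11. Then (12j + 11)³ = 1728j³ + 4752j² + 4356j + 1331 = 12(144j³ + 396j² + 363j + 110) + 11, so n³ ≡ 11 (mod 12).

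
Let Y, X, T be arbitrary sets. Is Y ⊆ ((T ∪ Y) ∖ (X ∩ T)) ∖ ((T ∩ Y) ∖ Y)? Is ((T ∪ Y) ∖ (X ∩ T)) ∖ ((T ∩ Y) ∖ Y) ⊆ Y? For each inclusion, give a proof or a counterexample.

(⟹) This inclusion fails. Take Y = {1}, X = {1}, T = {1}; then 1 ∈ Y but 1 ∉ ((T ∪ Y) ∖ (X ∩ T)) ∖ ((T ∩ Y) ∖ Y).

(⟸) This inclusion fails. Take Y = ∅, X = ∅, T = {1}; then 1 ∈ ((T ∪ Y) ∖ (X ∩ T)) ∖ ((T ∩ Y) ∖ Y) but 1 ∉ Y.

Both inclusions fail.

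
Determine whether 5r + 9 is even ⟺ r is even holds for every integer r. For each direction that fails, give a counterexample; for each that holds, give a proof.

Neither implication holds.

Forward direction. This fails: r = 5 gives 5r + 9 = 34, which is even, but 5 is odd, not even.

Converse. This also fails: r = 0 is even, but 5r + 9 = 9 is odd, not even.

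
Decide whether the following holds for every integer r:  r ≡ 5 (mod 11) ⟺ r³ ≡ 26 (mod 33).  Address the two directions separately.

The forward direction fails; the converse holds.

(→) This fails: take r = 16. Then 16 ≡ 5 (mod 11), but 16³ = 4096 ≡ 4 (mod 33), not 26.

(←) Conversely, the residues r modulo 33 with r³ ≡ 26 (mod 33) are exactly {5}, and each is ≡ 5 (mod 11).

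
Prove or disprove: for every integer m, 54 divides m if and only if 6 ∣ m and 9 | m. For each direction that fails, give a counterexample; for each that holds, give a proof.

(⟸) This fails: take m = 18. Both 6 ∣ 18 and 9 ∣ 18, yet 18 is not a multiple of 54 (since 18 = 0·54 + 18), so 54 ∤ 18.

(⟹) If 54 ∣ m, write m = 54q. Since 54 = 9·6, m = 6·(9q), so 6 ∣ m; and since 54 = 6·9, m = 9·(6q), so 9 ∣ m.

Only the forward implication holds.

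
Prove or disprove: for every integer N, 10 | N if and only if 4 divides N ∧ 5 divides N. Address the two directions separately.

(→) This fails: take N = 10. Certainly 10 ∣ 10, but 4 ∤ 10.

(←) Suppose 4 ∣ N and 5 ∣ N. Any common multiple of 4 and 5 is a multiple of their lcm; here gcd(4, 5) = 1, so lcm(4, 5) = 4·5 = 20, so 20 ∣ N. Since 10 ∣ 20, it follows that 10 ∣ N.

Not equivalent: only (⇐) holds.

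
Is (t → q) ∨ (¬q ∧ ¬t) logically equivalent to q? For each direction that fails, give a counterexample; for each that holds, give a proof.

Not equivalent: only (⇐) holds.

[⇐] Assume the antecedent. If q is true, (t → q) ∨ (¬q ∧ ¬t) reduces to true regardless of the other variables. If q is false, the antecedent cannot hold. Either way (t → q) ∨ (¬q ∧ ¬t) holds.

[⇒] This fails. Under q = F, t = F, the left side is true but the right side is false.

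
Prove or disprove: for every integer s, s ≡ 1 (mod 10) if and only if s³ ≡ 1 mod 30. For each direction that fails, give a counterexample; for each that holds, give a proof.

Only the reverse direction holds.

Forward direction. This fails: take s = 11. Then 11 ≡ 1 (mod 10), but 11³ = 1331 ≡ 11 (mod 30), not 1.

Converse. The residues r modulo 30 with r³ ≡ 1 (mod 30) are exactly {1}, and each is ≡ 1 (mod 10).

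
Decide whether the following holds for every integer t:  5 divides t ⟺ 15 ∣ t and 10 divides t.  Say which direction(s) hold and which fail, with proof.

(←) Suppose 15 ∣ t and 10 ∣ t. Any common multiple of 15 and 10 is a multiple of their lcm; here lcm(15, 10) = 15·10/gcd(15, 10) = 150/5 = 30, so 30 ∣ t. Since 5 ∣ 30, it follows that 5 ∣ t.

(→) This fails: take t = 5. Certainly 5 ∣ 5, but 15 ∤ 5.

Not equivalent: only (⇐) holds.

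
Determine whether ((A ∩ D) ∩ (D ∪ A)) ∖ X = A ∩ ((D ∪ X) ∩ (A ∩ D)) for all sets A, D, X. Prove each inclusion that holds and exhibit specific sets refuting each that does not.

(⟸) This inclusion fails. Take A = {1}, D = {1}, X = {1}; then 1 ∈ A ∩ ((D ∪ X) ∩ (A ∩ D)) but 1 ∉ ((A ∩ D) ∩ (D ∪ A)) ∖ X.

(⟹) Let x ∈ ((A ∩ D) ∩ (D ∪ A)) ∖ X. Then x ∈ A ∩ D and x ∉ X, from which x ∈ A ∩ ((D ∪ X) ∩ (A ∩ D)).

(⊆) holds; (⊇) fails.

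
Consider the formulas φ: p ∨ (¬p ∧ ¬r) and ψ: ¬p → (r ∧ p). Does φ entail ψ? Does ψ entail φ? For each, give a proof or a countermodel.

Not equivalent: only (⇐) holds.

[⇒] This fails. Under p = F, r = F, the left side is true but the right side is false.

[⇐] Assume the antecedent. If p is true, p ∨ (¬p ∧ ¬r) reduces to true regardless of the other variables. If p is false, the antecedent cannot hold. Either way p ∨ (¬p ∧ ¬r) holds.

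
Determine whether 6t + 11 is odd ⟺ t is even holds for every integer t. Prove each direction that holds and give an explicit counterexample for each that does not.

Only the converse holds.

(⇒) This fails: take t = 7. Then 6t + 11 = 53, which is odd, yet t = 7 is odd, not even.

(⇐) Suppose t is even. Since 6 is even, 6t is even for every t, so 6t + 11 has the same parity as 11, which is odd. Hence 6t + 11 is odd.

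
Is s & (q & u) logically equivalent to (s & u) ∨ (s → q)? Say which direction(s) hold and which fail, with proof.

(⇐) This fails. Under q = F, s = F, u = F, the left side is false but the right side is true.

(⇒) Assume the antecedent. If q is true, (s & u) ∨ (s → q) reduces to true regardless of the other variables. If q is false, the antecedent cannot hold. Either way (s & u) ∨ (s → q) holds.

Only the forward direction holds.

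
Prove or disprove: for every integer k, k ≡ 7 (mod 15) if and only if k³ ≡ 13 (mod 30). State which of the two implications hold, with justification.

(←) The residues r modulo 30 with r³ ≡ 13 (mod 30) are exactly {7}, and each is ≡ 7 (mod 15).

(→) This fails: take k = 22. Then 22 ≡ 7 (mod 15), but 22³ = 10648 ≡ 28 (mod 30), not 13.

Only the converse holds.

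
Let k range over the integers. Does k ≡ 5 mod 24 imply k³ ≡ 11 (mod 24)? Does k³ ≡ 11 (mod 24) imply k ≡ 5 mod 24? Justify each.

Both directions fail.

[⇒] This fails: take k = 5. Then 5 ≡ 5 (mod 24), but 5³ = 125 ≡ 5 (mod 24), not 11.

[⇐] This fails: take k = 11. Then 11³ = 1331 ≡ 11 (mod 24), yet 11 ≡ 11 (mod 24), not 5.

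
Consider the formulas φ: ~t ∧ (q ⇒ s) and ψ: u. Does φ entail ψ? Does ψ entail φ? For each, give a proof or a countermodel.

[⇒] This fails. Under s = F, u = F, t = F, q = F, the left side is true but the right side is false.

[⇐] This fails. Under s = F, u = T, t = T, q = F, the left side is false but the right side is true.

Neither implication holds.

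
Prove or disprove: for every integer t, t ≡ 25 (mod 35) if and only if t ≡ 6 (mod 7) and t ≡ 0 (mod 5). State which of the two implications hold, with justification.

(⟹) This fails: t = 25 gives 25 ≡ 25 (mod 35) but 25 ≡ 4 (mod 7), so the conjunction on the right does not hold.

(⟸) This fails: t = 20 satisfies both congruences on the right (20 ≡ 6 mod 7 and 20 ≡ 0 mod 5) yet 20 ≡ 20 (mod 35), not 25.

Neither implication holds.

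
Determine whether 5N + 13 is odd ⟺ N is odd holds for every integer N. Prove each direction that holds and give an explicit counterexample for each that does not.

(⇒) This fails: N = 4 gives 5N + 13 = 33, which is odd, but 4 is even, not odd.

(⇐) This also fails: N = 3 is odd, but 5N + 13 = 28 is even, not odd.

Both directions fail.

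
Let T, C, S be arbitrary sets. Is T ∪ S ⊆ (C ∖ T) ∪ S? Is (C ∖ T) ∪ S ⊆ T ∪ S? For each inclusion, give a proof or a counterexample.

(⊆) fails and (⊇) fails.

Forward inclusion. This inclusion fails. Take T = {1}, C = ∅, S = ∅; then 1 ∈ T ∪ S but 1 ∉ (C ∖ T) ∪ S.

Reverse inclusion. This inclusion fails. Take T = ∅, C = {1}, S = ∅; then 1 ∈ (C ∖ T) ∪ S but 1 ∉ T ∪ S.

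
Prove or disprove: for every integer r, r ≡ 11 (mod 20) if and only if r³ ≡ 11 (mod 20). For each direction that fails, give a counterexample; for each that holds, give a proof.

Both directions hold; the statement is true.

Converse. Suppose r³ ≡ 11 (mod 20). The only residue r in {0, …, 19} with r³ ≡ 11 (mod 20) is r = 11, so r ≡ 11 (mod 20).

Forward direction. Suppose r ≡ 11 (mod 20). Write r = 20j + 11. Then (20j + 11)³ = 8000j³ + 13200j² + 7260j + 1331 = 20(400j³ + 660j² + 363j + 66) + 11, so r³ ≡ 11 (mod 20).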